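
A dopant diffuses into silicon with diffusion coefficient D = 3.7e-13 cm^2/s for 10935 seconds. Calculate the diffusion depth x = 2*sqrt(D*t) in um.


Step 1: Compute D*t = 3.7e-13 * 10935 = 4.04595e-09 cm^2
Step 2: sqrt(D*t) = 6.36078e-05 cm
Step 3: x = 2 * 6.36078e-05 cm = 1.272156e-04 cm
Step 4: Convert to um (1 cm = 1e4 um): x = 1.272 um


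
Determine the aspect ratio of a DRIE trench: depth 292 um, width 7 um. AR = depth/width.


Step 1: AR = depth / width
Step 2: AR = 292 / 7
AR = 41.7


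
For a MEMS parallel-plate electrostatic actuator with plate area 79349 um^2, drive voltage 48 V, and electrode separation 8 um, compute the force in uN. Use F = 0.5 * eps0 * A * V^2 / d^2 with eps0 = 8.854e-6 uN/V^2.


Step 1: Identify parameters.
eps0 = 8.854e-6 uN/V^2, A = 79349 um^2, V = 48 V, d = 8 um
Step 2: Compute V^2 = 48^2 = 2304
Step 3: Compute d^2 = 8^2 = 64
Step 4: F = 0.5 * 8.854e-6 * 79349 * 2304 / 64
F = 12.646 uN


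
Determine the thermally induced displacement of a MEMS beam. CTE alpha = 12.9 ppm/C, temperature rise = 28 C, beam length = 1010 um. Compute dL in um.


Step 1: Convert CTE: alpha = 12.9 ppm/C = 12.9e-6 /C
Step 2: dL = 12.9e-6 * 28 * 1010
dL = 0.3648 um


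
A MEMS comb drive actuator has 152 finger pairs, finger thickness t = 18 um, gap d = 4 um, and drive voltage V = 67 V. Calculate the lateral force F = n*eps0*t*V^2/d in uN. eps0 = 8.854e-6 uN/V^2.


Step 1: Parameters: n=152, eps0=8.854e-6 uN/V^2, t=18 um, V=67 V, d=4 um
Step 2: V^2 = 4489
Step 3: F = 152 * 8.854e-6 * 18 * 4489 / 4
F = 27.186 uN


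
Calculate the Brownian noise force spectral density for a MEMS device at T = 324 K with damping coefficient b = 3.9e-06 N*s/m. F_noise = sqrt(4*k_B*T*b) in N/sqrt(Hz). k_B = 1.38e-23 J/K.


Step 1: Compute 4 * k_B * T * b
= 4 * 1.38e-23 * 324 * 3.9e-06
= 6.9751e-26 N^2/Hz
Step 2: F_noise = sqrt(6.9751e-26)
F_noise = 2.64e-13 N/sqrt(Hz)


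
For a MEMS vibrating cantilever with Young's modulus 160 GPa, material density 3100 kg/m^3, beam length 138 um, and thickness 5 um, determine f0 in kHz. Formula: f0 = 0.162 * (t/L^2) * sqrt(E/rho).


Step 1: Convert units to SI.
t_SI = 5e-6 m, L_SI = 138e-6 m
Step 2: Calculate sqrt(E/rho).
sqrt(160e9 / 3100) = 7184.21 m/s
Step 3: Compute f0.
f0 = 0.162 * 5e-6 / (138e-6)^2 * 7184.21 = 305566.6 Hz = 305.57 kHz


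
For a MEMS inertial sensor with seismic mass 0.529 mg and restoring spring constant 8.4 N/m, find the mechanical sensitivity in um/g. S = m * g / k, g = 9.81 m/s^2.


Step 1: Convert mass: m = 0.529 mg = 5.29e-07 kg
Step 2: S = m * g / k = 5.29e-07 * 9.81 / 8.4
Step 3: S = 6.18e-07 m/g
Step 4: Convert to um/g: S = 0.618 um/g


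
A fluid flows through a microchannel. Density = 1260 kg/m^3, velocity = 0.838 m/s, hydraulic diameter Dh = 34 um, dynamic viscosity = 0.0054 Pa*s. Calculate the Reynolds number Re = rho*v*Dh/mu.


Step 1: Convert Dh to meters: Dh = 34e-6 m
Step 2: Re = rho * v * Dh / mu
Re = 1260 * 0.838 * 34e-6 / 0.0054
Re = 6.648


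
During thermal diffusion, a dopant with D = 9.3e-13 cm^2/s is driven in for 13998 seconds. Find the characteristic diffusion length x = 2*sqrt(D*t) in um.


Step 1: Compute D*t = 9.3e-13 * 13998 = 1.301814e-08 cm^2
Step 2: sqrt(D*t) = 1.14097e-04 cm
Step 3: x = 2 * 1.14097e-04 cm = 2.28194e-04 cm
Step 4: Convert to um (1 cm = 1e4 um): x = 2.282 um


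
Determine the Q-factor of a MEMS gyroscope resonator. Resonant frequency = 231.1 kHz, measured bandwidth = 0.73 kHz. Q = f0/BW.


Step 1: Q = f0 / bandwidth
Step 2: Q = 231.1 / 0.73
Q = 316.6


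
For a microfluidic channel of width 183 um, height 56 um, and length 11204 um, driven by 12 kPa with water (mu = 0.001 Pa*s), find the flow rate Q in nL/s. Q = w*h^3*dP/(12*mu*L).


Step 1: Convert all dimensions to SI (meters).
w = 183e-6 m, h = 56e-6 m, L = 11204e-6 m, dP = 12e3 Pa
Step 2: Q = w * h^3 * dP / (12 * mu * L)
Q = 183e-6 * (56e-6)^3 * 12e3 / (12 * 0.001 * 11204e-6) = 2.86841557e-09 m^3/s
Step 3: Convert Q from m^3/s to nL/s (1 m^3 = 1e12 nL, so multiply by 1e12).
Q = 2868.416 nL/s


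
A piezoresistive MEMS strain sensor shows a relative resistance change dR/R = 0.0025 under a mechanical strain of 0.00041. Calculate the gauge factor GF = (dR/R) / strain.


Step 1: Identify values.
dR/R = 0.0025, strain = 0.00041
Step 2: GF = (dR/R) / strain = 0.0025 / 0.00041
GF = 6.1


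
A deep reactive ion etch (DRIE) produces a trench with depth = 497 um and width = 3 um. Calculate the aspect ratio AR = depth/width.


Step 1: AR = depth / width
Step 2: AR = 497 / 3
AR = 165.7


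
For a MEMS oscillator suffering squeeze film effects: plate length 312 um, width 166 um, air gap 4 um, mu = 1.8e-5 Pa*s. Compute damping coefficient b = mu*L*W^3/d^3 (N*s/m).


Step 1: Convert to SI.
L = 312e-6 m, W = 166e-6 m, d = 4e-6 m
Step 2: W^3 = (166e-6)^3 = 4.57e-12 m^3
Step 3: d^3 = (4e-6)^3 = 6.40e-17 m^3
Step 4: b = 1.8e-5 * 312e-6 * 4.57e-12 / 6.40e-17
b = 4.01e-04 N*s/m


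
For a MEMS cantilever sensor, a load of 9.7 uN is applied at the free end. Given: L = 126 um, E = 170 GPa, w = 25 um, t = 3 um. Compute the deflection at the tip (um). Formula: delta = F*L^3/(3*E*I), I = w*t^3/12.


Step 1: Calculate the second moment of area.
I = w * t^3 / 12 = 25 * 3^3 / 12 = 56.25 um^4
Step 2: Convert E to consistent units (1 GPa = 1000 uN/um^2).
E = 170 GPa = 170000 uN/um^2
Step 3: Calculate tip deflection.
delta = F * L^3 / (3 * E * I)
delta = 9.7 * 126^3 / (3 * 170000 * 56.25)
delta = 0.6764 um


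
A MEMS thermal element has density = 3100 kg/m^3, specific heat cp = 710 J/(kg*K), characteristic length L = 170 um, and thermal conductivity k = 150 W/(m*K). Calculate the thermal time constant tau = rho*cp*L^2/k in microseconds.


Step 1: Convert L to m: L = 170e-6 m
Step 2: L^2 = (170e-6)^2 = 2.89e-08 m^2
Step 3: tau = 3100 * 710 * 2.89e-08 / 150 = 4.2405933e-04 s
Step 4: Convert to microseconds (multiply by 1e6).
tau = 424.059 us


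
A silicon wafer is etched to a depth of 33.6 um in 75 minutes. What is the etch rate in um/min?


Step 1: Etch rate = depth / time
Step 2: rate = 33.6 / 75
rate = 0.448 um/min


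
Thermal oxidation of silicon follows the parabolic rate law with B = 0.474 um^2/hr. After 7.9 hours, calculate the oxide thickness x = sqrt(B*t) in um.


Step 1: Compute B*t = 0.474 * 7.9 = 3.7446
Step 2: x = sqrt(3.7446)
x = 1.935 um


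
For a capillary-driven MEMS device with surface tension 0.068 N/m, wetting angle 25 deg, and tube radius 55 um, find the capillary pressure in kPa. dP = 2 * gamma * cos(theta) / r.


Step 1: cos(25 deg) = 0.9063
Step 2: Convert r to m: r = 55e-6 m
Step 3: dP = 2 * 0.068 * 0.9063 / 55e-6 = 2241.0 Pa
Step 4: Convert Pa to kPa (divide by 1000).
dP = 2.24 kPa


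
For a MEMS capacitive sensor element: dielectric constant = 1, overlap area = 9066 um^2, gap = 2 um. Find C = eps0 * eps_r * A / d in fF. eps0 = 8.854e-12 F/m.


Step 1: Convert area to m^2: A = 9066e-12 m^2
Step 2: Convert gap to m: d = 2e-6 m
Step 3: C = eps0 * eps_r * A / d
C = 8.854e-12 * 1 * 9066e-12 / 2e-6
Step 4: Convert to fF (multiply by 1e15).
C = 40.14 fF


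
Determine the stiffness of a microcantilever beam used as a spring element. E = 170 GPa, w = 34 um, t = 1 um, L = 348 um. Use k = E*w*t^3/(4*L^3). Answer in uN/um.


Step 1: Convert E to consistent units (1 GPa = 1000 uN/um^2).
E = 170 GPa = 170000 uN/um^2
Step 2: Compute t^3 = 1^3 = 1
Step 3: Compute L^3 = 348^3 = 42144192
Step 4: k = 170000 * 34 * 1 / (4 * 42144192)
k = 0.0343 uN/um


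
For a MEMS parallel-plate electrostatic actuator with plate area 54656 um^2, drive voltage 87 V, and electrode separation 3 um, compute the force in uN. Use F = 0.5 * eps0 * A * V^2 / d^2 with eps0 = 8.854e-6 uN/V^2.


Step 1: Identify parameters.
eps0 = 8.854e-6 uN/V^2, A = 54656 um^2, V = 87 V, d = 3 um
Step 2: Compute V^2 = 87^2 = 7569
Step 3: Compute d^2 = 3^2 = 9
Step 4: F = 0.5 * 8.854e-6 * 54656 * 7569 / 9
F = 203.49 uN


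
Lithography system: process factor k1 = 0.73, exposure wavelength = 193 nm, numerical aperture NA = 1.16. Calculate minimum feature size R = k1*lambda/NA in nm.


Step 1: Identify values: k1 = 0.73, lambda = 193 nm, NA = 1.16
Step 2: R = k1 * lambda / NA
R = 0.73 * 193 / 1.16
R = 121.5 nm


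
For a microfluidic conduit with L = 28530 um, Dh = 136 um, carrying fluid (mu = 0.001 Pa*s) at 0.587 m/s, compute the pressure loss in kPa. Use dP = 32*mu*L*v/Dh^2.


Step 1: Convert to SI: L = 28530e-6 m, Dh = 136e-6 m
Step 2: dP = 32 * 0.001 * 28530e-6 * 0.587 / (136e-6)^2
Step 3: dP = 28974.24 Pa
Step 4: Convert to kPa: dP = 28.97 kPa


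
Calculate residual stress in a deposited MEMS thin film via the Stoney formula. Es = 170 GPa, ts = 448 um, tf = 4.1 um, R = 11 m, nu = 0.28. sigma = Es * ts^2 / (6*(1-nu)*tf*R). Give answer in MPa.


Step 1: Compute numerator: Es * ts^2 = 170 * 448^2 = 34119680 (GPa*um^2)
Step 2: Compute denominator (R in um): 6*(1-nu)*tf*R = 6*0.72*4.1*11e6 = 194832000.0 (um^2)
Step 3: sigma (GPa) = 34119680 / 194832000.0 = 1.75124e-01 GPa
Step 4: Convert to MPa (x1000): sigma = 175.1 MPa


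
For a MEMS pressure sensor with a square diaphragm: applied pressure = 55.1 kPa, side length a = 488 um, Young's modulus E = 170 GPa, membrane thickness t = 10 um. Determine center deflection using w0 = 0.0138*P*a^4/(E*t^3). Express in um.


Step 1: Convert pressure to compatible units (E is in GPa, so P in GPa).
P = 55.1 kPa = 55.1e-6 GPa
Step 2: Compute numerator: 0.0138 * P * a^4.
a^4 = 488^4 = 56712564736
numerator = 0.0138 * 55.1e-6 * 56712564736 = 4.31231e+04
Step 3: Compute denominator: E * t^3 = 170 * 10^3 = 170000
Step 4: w0 = numerator / denominator = 4.31231e+04 / 170000 = 0.2537 um


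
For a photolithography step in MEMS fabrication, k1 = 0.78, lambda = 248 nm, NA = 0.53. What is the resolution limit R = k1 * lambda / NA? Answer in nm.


Step 1: Identify values: k1 = 0.78, lambda = 248 nm, NA = 0.53
Step 2: R = k1 * lambda / NA
R = 0.78 * 248 / 0.53
R = 365.0 nm


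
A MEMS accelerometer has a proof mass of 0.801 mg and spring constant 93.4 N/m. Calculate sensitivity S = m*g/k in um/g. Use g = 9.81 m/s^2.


Step 1: Convert mass: m = 0.801 mg = 8.01e-07 kg
Step 2: S = m * g / k = 8.01e-07 * 9.81 / 93.4
Step 3: S = 8.41e-08 m/g
Step 4: Convert to um/g: S = 0.084 um/g


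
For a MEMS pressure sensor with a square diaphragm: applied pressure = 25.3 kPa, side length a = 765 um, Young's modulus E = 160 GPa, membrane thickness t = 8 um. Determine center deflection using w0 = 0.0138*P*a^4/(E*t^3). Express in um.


Step 1: Convert pressure to compatible units (E is in GPa, so P in GPa).
P = 25.3 kPa = 25.3e-6 GPa
Step 2: Compute numerator: 0.0138 * P * a^4.
a^4 = 765^4 = 342488300625
numerator = 0.0138 * 25.3e-6 * 342488300625 = 1.195764e+05
Step 3: Compute denominator: E * t^3 = 160 * 8^3 = 81920
Step 4: w0 = numerator / denominator = 1.195764e+05 / 81920 = 1.4597 um


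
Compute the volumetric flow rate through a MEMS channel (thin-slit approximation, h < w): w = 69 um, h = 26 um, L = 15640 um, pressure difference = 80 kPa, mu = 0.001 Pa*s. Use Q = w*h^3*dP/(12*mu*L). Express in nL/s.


Step 1: Convert all dimensions to SI (meters).
w = 69e-6 m, h = 26e-6 m, L = 15640e-6 m, dP = 80e3 Pa
Step 2: Q = w * h^3 * dP / (12 * mu * L)
Q = 69e-6 * (26e-6)^3 * 80e3 / (12 * 0.001 * 15640e-6) = 5.1694118e-10 m^3/s
Step 3: Convert Q from m^3/s to nL/s (1 m^3 = 1e12 nL, so multiply by 1e12).
Q = 516.941 nL/s


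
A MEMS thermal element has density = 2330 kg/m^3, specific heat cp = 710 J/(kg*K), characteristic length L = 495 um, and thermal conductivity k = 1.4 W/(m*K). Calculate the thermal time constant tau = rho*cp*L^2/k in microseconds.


Step 1: Convert L to m: L = 495e-6 m
Step 2: L^2 = (495e-6)^2 = 2.45025e-07 m^2
Step 3: tau = 2330 * 710 * 2.45025e-07 / 1.4 = 2.8953204107e-01 s
Step 4: Convert to microseconds (multiply by 1e6).
tau = 289532.041 us


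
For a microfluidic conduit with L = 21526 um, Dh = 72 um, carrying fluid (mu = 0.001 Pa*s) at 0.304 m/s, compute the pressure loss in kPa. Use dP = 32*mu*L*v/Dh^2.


Step 1: Convert to SI: L = 21526e-6 m, Dh = 72e-6 m
Step 2: dP = 32 * 0.001 * 21526e-6 * 0.304 / (72e-6)^2
Step 3: dP = 40394.47 Pa
Step 4: Convert to kPa: dP = 40.39 kPa


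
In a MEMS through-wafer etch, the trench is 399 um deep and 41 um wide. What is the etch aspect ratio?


Step 1: AR = depth / width
Step 2: AR = 399 / 41
AR = 9.7


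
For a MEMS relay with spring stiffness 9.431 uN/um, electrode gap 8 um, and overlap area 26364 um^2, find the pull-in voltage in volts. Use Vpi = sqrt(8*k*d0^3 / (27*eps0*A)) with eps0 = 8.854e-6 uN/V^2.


Step 1: Compute numerator: 8 * k * d0^3 = 8 * 9.431 * 8^3 = 38629.376
Step 2: Compute denominator: 27 * eps0 * A = 27 * 8.854e-6 * 26364 = 6.302525
Step 3: Vpi = sqrt(38629.376 / 6.302525)
Vpi = 78.29 V


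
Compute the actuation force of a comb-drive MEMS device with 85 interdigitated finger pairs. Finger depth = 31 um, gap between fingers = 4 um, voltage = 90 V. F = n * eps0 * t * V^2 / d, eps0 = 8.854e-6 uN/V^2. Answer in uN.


Step 1: Parameters: n=85, eps0=8.854e-6 uN/V^2, t=31 um, V=90 V, d=4 um
Step 2: V^2 = 8100
Step 3: F = 85 * 8.854e-6 * 31 * 8100 / 4
F = 47.244 uN


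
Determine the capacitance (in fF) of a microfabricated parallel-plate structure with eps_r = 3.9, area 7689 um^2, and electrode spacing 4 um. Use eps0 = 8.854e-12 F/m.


Step 1: Convert area to m^2: A = 7689e-12 m^2
Step 2: Convert gap to m: d = 4e-6 m
Step 3: C = eps0 * eps_r * A / d
C = 8.854e-12 * 3.9 * 7689e-12 / 4e-6
Step 4: Convert to fF (multiply by 1e15).
C = 66.38 fF


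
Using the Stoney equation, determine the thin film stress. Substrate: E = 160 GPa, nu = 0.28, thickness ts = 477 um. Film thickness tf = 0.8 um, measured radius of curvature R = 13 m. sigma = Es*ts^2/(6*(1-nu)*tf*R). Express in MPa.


Step 1: Compute numerator: Es * ts^2 = 160 * 477^2 = 36404640 (GPa*um^2)
Step 2: Compute denominator (R in um): 6*(1-nu)*tf*R = 6*0.72*0.8*13e6 = 44928000.0 (um^2)
Step 3: sigma (GPa) = 36404640 / 44928000.0 = 8.10288e-01 GPa
Step 4: Convert to MPa (x1000): sigma = 810.3 MPa


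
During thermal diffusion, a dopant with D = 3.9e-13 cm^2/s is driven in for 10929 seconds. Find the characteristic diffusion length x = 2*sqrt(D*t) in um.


Step 1: Compute D*t = 3.9e-13 * 10929 = 4.26231e-09 cm^2
Step 2: sqrt(D*t) = 6.52864e-05 cm
Step 3: x = 2 * 6.52864e-05 cm = 1.305728e-04 cm
Step 4: Convert to um (1 cm = 1e4 um): x = 1.306 um


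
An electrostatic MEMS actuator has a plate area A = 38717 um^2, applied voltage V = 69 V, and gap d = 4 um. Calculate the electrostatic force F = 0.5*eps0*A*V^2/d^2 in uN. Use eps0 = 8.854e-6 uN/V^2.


Step 1: Identify parameters.
eps0 = 8.854e-6 uN/V^2, A = 38717 um^2, V = 69 V, d = 4 um
Step 2: Compute V^2 = 69^2 = 4761
Step 3: Compute d^2 = 4^2 = 16
Step 4: F = 0.5 * 8.854e-6 * 38717 * 4761 / 16
F = 51.002 uN


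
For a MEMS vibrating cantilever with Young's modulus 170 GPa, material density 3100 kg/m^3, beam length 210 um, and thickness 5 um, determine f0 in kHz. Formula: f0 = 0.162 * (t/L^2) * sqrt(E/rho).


Step 1: Convert units to SI.
t_SI = 5e-6 m, L_SI = 210e-6 m
Step 2: Calculate sqrt(E/rho).
sqrt(170e9 / 3100) = 7405.32 m/s
Step 3: Compute f0.
f0 = 0.162 * 5e-6 / (210e-6)^2 * 7405.32 = 136016.1 Hz = 136.02 kHz


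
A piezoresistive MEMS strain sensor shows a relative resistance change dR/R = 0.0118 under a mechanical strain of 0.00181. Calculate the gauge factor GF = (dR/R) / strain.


Step 1: Identify values.
dR/R = 0.0118, strain = 0.00181
Step 2: GF = (dR/R) / strain = 0.0118 / 0.00181
GF = 6.5


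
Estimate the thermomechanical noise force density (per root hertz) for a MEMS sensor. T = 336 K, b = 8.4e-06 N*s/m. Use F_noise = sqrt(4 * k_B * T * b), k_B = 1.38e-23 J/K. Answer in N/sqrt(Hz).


Step 1: Compute 4 * k_B * T * b
= 4 * 1.38e-23 * 336 * 8.4e-06
= 1.5580e-25 N^2/Hz
Step 2: F_noise = sqrt(1.5580e-25)
F_noise = 3.95e-13 N/sqrt(Hz)


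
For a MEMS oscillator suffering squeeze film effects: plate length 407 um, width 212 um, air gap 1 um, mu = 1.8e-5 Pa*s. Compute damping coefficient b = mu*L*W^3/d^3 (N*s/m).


Step 1: Convert to SI.
L = 407e-6 m, W = 212e-6 m, d = 1e-6 m
Step 2: W^3 = (212e-6)^3 = 9.53e-12 m^3
Step 3: d^3 = (1e-6)^3 = 1.00e-18 m^3
Step 4: b = 1.8e-5 * 407e-6 * 9.53e-12 / 1.00e-18
b = 6.98e-02 N*s/m


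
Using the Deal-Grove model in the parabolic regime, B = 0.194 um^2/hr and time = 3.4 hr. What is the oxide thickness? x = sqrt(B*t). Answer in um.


Step 1: Compute B*t = 0.194 * 3.4 = 0.6596
Step 2: x = sqrt(0.6596)
x = 0.812 um


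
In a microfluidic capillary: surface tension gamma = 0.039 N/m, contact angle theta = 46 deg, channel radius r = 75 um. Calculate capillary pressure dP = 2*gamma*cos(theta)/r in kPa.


Step 1: cos(46 deg) = 0.6947
Step 2: Convert r to m: r = 75e-6 m
Step 3: dP = 2 * 0.039 * 0.6947 / 75e-6 = 722.5 Pa
Step 4: Convert Pa to kPa (divide by 1000).
dP = 0.72 kPa


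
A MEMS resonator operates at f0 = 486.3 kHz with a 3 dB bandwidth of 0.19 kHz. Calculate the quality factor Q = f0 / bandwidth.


Step 1: Q = f0 / bandwidth
Step 2: Q = 486.3 / 0.19
Q = 2559.5


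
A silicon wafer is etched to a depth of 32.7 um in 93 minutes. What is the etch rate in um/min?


Step 1: Etch rate = depth / time
Step 2: rate = 32.7 / 93
rate = 0.352 um/min


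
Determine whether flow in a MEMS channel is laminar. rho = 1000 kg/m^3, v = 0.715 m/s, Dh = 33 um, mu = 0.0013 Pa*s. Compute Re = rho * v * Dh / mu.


Step 1: Convert Dh to meters: Dh = 33e-6 m
Step 2: Re = rho * v * Dh / mu
Re = 1000 * 0.715 * 33e-6 / 0.0013
Re = 18.15
Since Re = 18.15 is below ~2300, the flow is laminar.


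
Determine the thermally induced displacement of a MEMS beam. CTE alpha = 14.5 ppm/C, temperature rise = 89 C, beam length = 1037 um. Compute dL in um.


Step 1: Convert CTE: alpha = 14.5 ppm/C = 14.5e-6 /C
Step 2: dL = 14.5e-6 * 89 * 1037
dL = 1.3382 um


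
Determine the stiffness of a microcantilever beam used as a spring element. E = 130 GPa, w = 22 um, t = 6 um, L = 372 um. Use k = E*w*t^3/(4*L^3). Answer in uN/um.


Step 1: Convert E to consistent units (1 GPa = 1000 uN/um^2).
E = 130 GPa = 130000 uN/um^2
Step 2: Compute t^3 = 6^3 = 216
Step 3: Compute L^3 = 372^3 = 51478848
Step 4: k = 130000 * 22 * 216 / (4 * 51478848)
k = 3.0001 uN/um


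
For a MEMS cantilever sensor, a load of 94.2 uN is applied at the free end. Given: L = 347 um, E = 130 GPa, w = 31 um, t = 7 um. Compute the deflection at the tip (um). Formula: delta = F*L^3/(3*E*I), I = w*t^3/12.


Step 1: Calculate the second moment of area.
I = w * t^3 / 12 = 31 * 7^3 / 12 = 886.0833 um^4
Step 2: Convert E to consistent units (1 GPa = 1000 uN/um^2).
E = 130 GPa = 130000 uN/um^2
Step 3: Calculate tip deflection.
delta = F * L^3 / (3 * E * I)
delta = 94.2 * 347^3 / (3 * 130000 * 886.0833)
delta = 11.3894 um


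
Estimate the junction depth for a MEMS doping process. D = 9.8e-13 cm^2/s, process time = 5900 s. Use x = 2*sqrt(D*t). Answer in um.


Step 1: Compute D*t = 9.8e-13 * 5900 = 5.782e-09 cm^2
Step 2: sqrt(D*t) = 7.60395e-05 cm
Step 3: x = 2 * 7.60395e-05 cm = 1.52079e-04 cm
Step 4: Convert to um (1 cm = 1e4 um): x = 1.521 um


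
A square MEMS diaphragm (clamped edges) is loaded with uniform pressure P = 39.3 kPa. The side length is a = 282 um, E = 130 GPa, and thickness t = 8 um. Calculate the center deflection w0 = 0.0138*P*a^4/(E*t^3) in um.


Step 1: Convert pressure to compatible units (E is in GPa, so P in GPa).
P = 39.3 kPa = 39.3e-6 GPa
Step 2: Compute numerator: 0.0138 * P * a^4.
a^4 = 282^4 = 6324066576
numerator = 0.0138 * 39.3e-6 * 6324066576 = 3.4298e+03
Step 3: Compute denominator: E * t^3 = 130 * 8^3 = 66560
Step 4: w0 = numerator / denominator = 3.4298e+03 / 66560 = 0.0515 um


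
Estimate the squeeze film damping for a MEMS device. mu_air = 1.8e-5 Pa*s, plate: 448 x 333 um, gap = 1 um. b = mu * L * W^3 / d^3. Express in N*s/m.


Step 1: Convert to SI.
L = 448e-6 m, W = 333e-6 m, d = 1e-6 m
Step 2: W^3 = (333e-6)^3 = 3.69e-11 m^3
Step 3: d^3 = (1e-6)^3 = 1.00e-18 m^3
Step 4: b = 1.8e-5 * 448e-6 * 3.69e-11 / 1.00e-18
b = 2.98e-01 N*s/m


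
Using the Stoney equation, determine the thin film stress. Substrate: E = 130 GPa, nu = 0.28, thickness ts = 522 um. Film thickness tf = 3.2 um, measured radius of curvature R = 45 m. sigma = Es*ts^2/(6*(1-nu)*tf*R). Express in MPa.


Step 1: Compute numerator: Es * ts^2 = 130 * 522^2 = 35422920 (GPa*um^2)
Step 2: Compute denominator (R in um): 6*(1-nu)*tf*R = 6*0.72*3.2*45e6 = 622080000.0 (um^2)
Step 3: sigma (GPa) = 35422920 / 622080000.0 = 5.6943e-02 GPa
Step 4: Convert to MPa (x1000): sigma = 56.9 MPa


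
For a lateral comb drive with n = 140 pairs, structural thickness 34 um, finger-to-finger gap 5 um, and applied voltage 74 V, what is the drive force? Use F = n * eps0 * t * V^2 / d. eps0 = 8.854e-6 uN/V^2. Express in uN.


Step 1: Parameters: n=140, eps0=8.854e-6 uN/V^2, t=34 um, V=74 V, d=5 um
Step 2: V^2 = 5476
Step 3: F = 140 * 8.854e-6 * 34 * 5476 / 5
F = 46.157 uN


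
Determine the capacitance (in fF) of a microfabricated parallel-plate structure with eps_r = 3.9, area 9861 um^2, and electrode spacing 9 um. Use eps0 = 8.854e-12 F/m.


Step 1: Convert area to m^2: A = 9861e-12 m^2
Step 2: Convert gap to m: d = 9e-6 m
Step 3: C = eps0 * eps_r * A / d
C = 8.854e-12 * 3.9 * 9861e-12 / 9e-6
Step 4: Convert to fF (multiply by 1e15).
C = 37.83 fF


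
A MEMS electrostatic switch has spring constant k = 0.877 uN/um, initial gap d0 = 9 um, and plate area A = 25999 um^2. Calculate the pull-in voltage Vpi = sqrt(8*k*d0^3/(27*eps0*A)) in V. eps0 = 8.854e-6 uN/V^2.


Step 1: Compute numerator: 8 * k * d0^3 = 8 * 0.877 * 9^3 = 5114.664
Step 2: Compute denominator: 27 * eps0 * A = 27 * 8.854e-6 * 25999 = 6.215269
Step 3: Vpi = sqrt(5114.664 / 6.215269)
Vpi = 28.69 V


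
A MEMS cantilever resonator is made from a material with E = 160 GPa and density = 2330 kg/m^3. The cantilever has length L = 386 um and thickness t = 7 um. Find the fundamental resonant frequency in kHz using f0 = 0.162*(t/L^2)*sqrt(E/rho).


Step 1: Convert units to SI.
t_SI = 7e-6 m, L_SI = 386e-6 m
Step 2: Calculate sqrt(E/rho).
sqrt(160e9 / 2330) = 8286.71 m/s
Step 3: Compute f0.
f0 = 0.162 * 7e-6 / (386e-6)^2 * 8286.71 = 63069.7 Hz = 63.07 kHz


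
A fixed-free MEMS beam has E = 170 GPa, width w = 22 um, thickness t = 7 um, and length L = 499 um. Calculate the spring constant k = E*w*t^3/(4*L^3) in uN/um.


Step 1: Convert E to consistent units (1 GPa = 1000 uN/um^2).
E = 170 GPa = 170000 uN/um^2
Step 2: Compute t^3 = 7^3 = 343
Step 3: Compute L^3 = 499^3 = 124251499
Step 4: k = 170000 * 22 * 343 / (4 * 124251499)
k = 2.5811 uN/um


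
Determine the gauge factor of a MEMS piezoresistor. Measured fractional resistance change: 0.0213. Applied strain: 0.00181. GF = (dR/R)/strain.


Step 1: Identify values.
dR/R = 0.0213, strain = 0.00181
Step 2: GF = (dR/R) / strain = 0.0213 / 0.00181
GF = 11.8


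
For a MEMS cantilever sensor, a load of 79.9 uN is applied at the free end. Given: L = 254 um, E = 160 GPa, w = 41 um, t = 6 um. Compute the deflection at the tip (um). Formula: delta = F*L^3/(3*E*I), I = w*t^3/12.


Step 1: Calculate the second moment of area.
I = w * t^3 / 12 = 41 * 6^3 / 12 = 738.0 um^4
Step 2: Convert E to consistent units (1 GPa = 1000 uN/um^2).
E = 160 GPa = 160000 uN/um^2
Step 3: Calculate tip deflection.
delta = F * L^3 / (3 * E * I)
delta = 79.9 * 254^3 / (3 * 160000 * 738.0)
delta = 3.6962 um


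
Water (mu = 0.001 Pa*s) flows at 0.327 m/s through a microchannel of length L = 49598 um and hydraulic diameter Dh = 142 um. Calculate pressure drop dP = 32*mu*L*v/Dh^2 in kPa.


Step 1: Convert to SI: L = 49598e-6 m, Dh = 142e-6 m
Step 2: dP = 32 * 0.001 * 49598e-6 * 0.327 / (142e-6)^2
Step 3: dP = 25738.62 Pa
Step 4: Convert to kPa: dP = 25.74 kPa


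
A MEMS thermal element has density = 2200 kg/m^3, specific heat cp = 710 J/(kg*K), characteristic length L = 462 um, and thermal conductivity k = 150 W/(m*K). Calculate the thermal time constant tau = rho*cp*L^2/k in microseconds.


Step 1: Convert L to m: L = 462e-6 m
Step 2: L^2 = (462e-6)^2 = 2.13444e-07 m^2
Step 3: tau = 2200 * 710 * 2.13444e-07 / 150 = 2.22266352e-03 s
Step 4: Convert to microseconds (multiply by 1e6).
tau = 2222.664 us


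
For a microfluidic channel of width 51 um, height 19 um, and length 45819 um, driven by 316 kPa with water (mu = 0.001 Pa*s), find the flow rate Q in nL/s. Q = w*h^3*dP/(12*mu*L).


Step 1: Convert all dimensions to SI (meters).
w = 51e-6 m, h = 19e-6 m, L = 45819e-6 m, dP = 316e3 Pa
Step 2: Q = w * h^3 * dP / (12 * mu * L)
Q = 51e-6 * (19e-6)^3 * 316e3 / (12 * 0.001 * 45819e-6) = 2.0104404e-10 m^3/s
Step 3: Convert Q from m^3/s to nL/s (1 m^3 = 1e12 nL, so multiply by 1e12).
Q = 201.044 nL/s


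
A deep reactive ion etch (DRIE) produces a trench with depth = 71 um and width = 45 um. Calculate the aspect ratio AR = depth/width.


Step 1: AR = depth / width
Step 2: AR = 71 / 45
AR = 1.6


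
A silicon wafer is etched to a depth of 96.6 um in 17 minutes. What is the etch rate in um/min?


Step 1: Etch rate = depth / time
Step 2: rate = 96.6 / 17
rate = 5.682 um/min


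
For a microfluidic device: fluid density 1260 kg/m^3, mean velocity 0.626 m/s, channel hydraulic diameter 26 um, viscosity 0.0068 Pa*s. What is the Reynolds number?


Step 1: Convert Dh to meters: Dh = 26e-6 m
Step 2: Re = rho * v * Dh / mu
Re = 1260 * 0.626 * 26e-6 / 0.0068
Re = 3.016


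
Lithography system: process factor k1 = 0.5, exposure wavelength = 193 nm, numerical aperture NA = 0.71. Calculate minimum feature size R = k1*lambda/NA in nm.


Step 1: Identify values: k1 = 0.5, lambda = 193 nm, NA = 0.71
Step 2: R = k1 * lambda / NA
R = 0.5 * 193 / 0.71
R = 135.9 nm


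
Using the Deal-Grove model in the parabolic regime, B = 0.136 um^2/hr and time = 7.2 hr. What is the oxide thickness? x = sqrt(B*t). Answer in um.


Step 1: Compute B*t = 0.136 * 7.2 = 0.9792
Step 2: x = sqrt(0.9792)
x = 0.99 um


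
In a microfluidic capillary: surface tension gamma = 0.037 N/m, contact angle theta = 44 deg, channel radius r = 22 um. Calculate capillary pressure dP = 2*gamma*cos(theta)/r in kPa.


Step 1: cos(44 deg) = 0.7193
Step 2: Convert r to m: r = 22e-6 m
Step 3: dP = 2 * 0.037 * 0.7193 / 22e-6 = 2419.5 Pa
Step 4: Convert Pa to kPa (divide by 1000).
dP = 2.42 kPa


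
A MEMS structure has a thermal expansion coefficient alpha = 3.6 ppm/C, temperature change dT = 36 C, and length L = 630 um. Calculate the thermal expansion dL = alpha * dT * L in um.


Step 1: Convert CTE: alpha = 3.6 ppm/C = 3.6e-6 /C
Step 2: dL = 3.6e-6 * 36 * 630
dL = 0.0816 um


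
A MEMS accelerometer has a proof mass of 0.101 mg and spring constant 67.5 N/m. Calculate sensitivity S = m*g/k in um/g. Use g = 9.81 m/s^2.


Step 1: Convert mass: m = 0.101 mg = 1.01e-07 kg
Step 2: S = m * g / k = 1.01e-07 * 9.81 / 67.5
Step 3: S = 1.47e-08 m/g
Step 4: Convert to um/g: S = 0.015 um/g


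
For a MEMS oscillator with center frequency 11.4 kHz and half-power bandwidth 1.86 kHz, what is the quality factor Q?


Step 1: Q = f0 / bandwidth
Step 2: Q = 11.4 / 1.86
Q = 6.1


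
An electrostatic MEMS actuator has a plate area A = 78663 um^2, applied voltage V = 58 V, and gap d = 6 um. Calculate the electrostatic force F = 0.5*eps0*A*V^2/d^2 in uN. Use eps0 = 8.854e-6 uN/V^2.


Step 1: Identify parameters.
eps0 = 8.854e-6 uN/V^2, A = 78663 um^2, V = 58 V, d = 6 um
Step 2: Compute V^2 = 58^2 = 3364
Step 3: Compute d^2 = 6^2 = 36
Step 4: F = 0.5 * 8.854e-6 * 78663 * 3364 / 36
F = 32.541 uN


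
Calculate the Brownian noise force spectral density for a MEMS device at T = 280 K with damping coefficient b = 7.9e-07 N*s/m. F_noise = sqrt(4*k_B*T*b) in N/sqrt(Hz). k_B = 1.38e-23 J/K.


Step 1: Compute 4 * k_B * T * b
= 4 * 1.38e-23 * 280 * 7.9e-07
= 1.2210e-26 N^2/Hz
Step 2: F_noise = sqrt(1.2210e-26)
F_noise = 1.10e-13 N/sqrt(Hz)


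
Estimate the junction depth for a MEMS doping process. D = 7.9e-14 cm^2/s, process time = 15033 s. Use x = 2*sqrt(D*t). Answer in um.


Step 1: Compute D*t = 7.9e-14 * 15033 = 1.187607e-09 cm^2
Step 2: sqrt(D*t) = 3.4462e-05 cm
Step 3: x = 2 * 3.4462e-05 cm = 6.8924e-05 cm
Step 4: Convert to um (1 cm = 1e4 um): x = 0.689 um


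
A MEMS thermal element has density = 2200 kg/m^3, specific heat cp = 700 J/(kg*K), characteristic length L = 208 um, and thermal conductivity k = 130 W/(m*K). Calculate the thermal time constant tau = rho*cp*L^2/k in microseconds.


Step 1: Convert L to m: L = 208e-6 m
Step 2: L^2 = (208e-6)^2 = 4.3264e-08 m^2
Step 3: tau = 2200 * 700 * 4.3264e-08 / 130 = 5.12512e-04 s
Step 4: Convert to microseconds (multiply by 1e6).
tau = 512.512 us


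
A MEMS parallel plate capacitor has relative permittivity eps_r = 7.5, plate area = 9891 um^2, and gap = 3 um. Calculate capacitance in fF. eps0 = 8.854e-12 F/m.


Step 1: Convert area to m^2: A = 9891e-12 m^2
Step 2: Convert gap to m: d = 3e-6 m
Step 3: C = eps0 * eps_r * A / d
C = 8.854e-12 * 7.5 * 9891e-12 / 3e-6
Step 4: Convert to fF (multiply by 1e15).
C = 218.94 fF


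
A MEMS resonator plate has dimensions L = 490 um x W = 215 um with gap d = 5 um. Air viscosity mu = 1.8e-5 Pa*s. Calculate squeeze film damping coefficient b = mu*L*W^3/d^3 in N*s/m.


Step 1: Convert to SI.
L = 490e-6 m, W = 215e-6 m, d = 5e-6 m
Step 2: W^3 = (215e-6)^3 = 9.94e-12 m^3
Step 3: d^3 = (5e-6)^3 = 1.25e-16 m^3
Step 4: b = 1.8e-5 * 490e-6 * 9.94e-12 / 1.25e-16
b = 7.01e-04 N*s/m


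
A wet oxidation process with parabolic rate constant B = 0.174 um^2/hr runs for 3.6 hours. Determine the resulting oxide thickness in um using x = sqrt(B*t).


Step 1: Compute B*t = 0.174 * 3.6 = 0.6264
Step 2: x = sqrt(0.6264)
x = 0.791 um


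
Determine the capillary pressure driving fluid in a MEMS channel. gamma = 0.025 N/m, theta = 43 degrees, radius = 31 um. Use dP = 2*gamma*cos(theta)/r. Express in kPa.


Step 1: cos(43 deg) = 0.7314
Step 2: Convert r to m: r = 31e-6 m
Step 3: dP = 2 * 0.025 * 0.7314 / 31e-6 = 1179.7 Pa
Step 4: Convert Pa to kPa (divide by 1000).
dP = 1.18 kPa


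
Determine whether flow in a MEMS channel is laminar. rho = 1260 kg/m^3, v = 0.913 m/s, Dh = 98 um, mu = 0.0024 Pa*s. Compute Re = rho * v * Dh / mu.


Step 1: Convert Dh to meters: Dh = 98e-6 m
Step 2: Re = rho * v * Dh / mu
Re = 1260 * 0.913 * 98e-6 / 0.0024
Re = 46.974
Since Re = 46.974 is below ~2300, the flow is laminar.


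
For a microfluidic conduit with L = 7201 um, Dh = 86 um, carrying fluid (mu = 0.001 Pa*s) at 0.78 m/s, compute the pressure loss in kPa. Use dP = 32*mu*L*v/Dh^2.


Step 1: Convert to SI: L = 7201e-6 m, Dh = 86e-6 m
Step 2: dP = 32 * 0.001 * 7201e-6 * 0.78 / (86e-6)^2
Step 3: dP = 24301.91 Pa
Step 4: Convert to kPa: dP = 24.3 kPa


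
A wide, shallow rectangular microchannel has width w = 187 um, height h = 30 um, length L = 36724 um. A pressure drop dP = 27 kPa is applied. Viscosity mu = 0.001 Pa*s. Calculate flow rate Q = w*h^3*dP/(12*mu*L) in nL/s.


Step 1: Convert all dimensions to SI (meters).
w = 187e-6 m, h = 30e-6 m, L = 36724e-6 m, dP = 27e3 Pa
Step 2: Q = w * h^3 * dP / (12 * mu * L)
Q = 187e-6 * (30e-6)^3 * 27e3 / (12 * 0.001 * 36724e-6) = 3.093413e-10 m^3/s
Step 3: Convert Q from m^3/s to nL/s (1 m^3 = 1e12 nL, so multiply by 1e12).
Q = 309.341 nL/s


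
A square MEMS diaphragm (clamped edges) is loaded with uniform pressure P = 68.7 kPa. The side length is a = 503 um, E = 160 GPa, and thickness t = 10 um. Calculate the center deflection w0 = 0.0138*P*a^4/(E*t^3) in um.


Step 1: Convert pressure to compatible units (E is in GPa, so P in GPa).
P = 68.7 kPa = 68.7e-6 GPa
Step 2: Compute numerator: 0.0138 * P * a^4.
a^4 = 503^4 = 64013554081
numerator = 0.0138 * 68.7e-6 * 64013554081 = 6.06887e+04
Step 3: Compute denominator: E * t^3 = 160 * 10^3 = 160000
Step 4: w0 = numerator / denominator = 6.06887e+04 / 160000 = 0.3793 um


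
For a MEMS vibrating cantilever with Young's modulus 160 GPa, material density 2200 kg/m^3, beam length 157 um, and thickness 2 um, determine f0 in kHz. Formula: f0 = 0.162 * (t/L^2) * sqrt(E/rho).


Step 1: Convert units to SI.
t_SI = 2e-6 m, L_SI = 157e-6 m
Step 2: Calculate sqrt(E/rho).
sqrt(160e9 / 2200) = 8528.03 m/s
Step 3: Compute f0.
f0 = 0.162 * 2e-6 / (157e-6)^2 * 8528.03 = 112097.1 Hz = 112.1 kHz


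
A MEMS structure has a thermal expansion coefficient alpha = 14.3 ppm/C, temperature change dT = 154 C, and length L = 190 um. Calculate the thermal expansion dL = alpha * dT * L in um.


Step 1: Convert CTE: alpha = 14.3 ppm/C = 14.3e-6 /C
Step 2: dL = 14.3e-6 * 154 * 190
dL = 0.4184 um


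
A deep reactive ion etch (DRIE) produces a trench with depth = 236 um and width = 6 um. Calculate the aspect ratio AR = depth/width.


Step 1: AR = depth / width
Step 2: AR = 236 / 6
AR = 39.3


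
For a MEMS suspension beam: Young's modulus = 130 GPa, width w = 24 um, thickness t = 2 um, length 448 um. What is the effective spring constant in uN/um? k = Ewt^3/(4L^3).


Step 1: Convert E to consistent units (1 GPa = 1000 uN/um^2).
E = 130 GPa = 130000 uN/um^2
Step 2: Compute t^3 = 2^3 = 8
Step 3: Compute L^3 = 448^3 = 89915392
Step 4: k = 130000 * 24 * 8 / (4 * 89915392)
k = 0.0694 uN/um


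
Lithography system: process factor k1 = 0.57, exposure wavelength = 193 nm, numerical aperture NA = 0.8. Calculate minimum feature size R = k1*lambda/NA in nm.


Step 1: Identify values: k1 = 0.57, lambda = 193 nm, NA = 0.8
Step 2: R = k1 * lambda / NA
R = 0.57 * 193 / 0.8
R = 137.5 nm


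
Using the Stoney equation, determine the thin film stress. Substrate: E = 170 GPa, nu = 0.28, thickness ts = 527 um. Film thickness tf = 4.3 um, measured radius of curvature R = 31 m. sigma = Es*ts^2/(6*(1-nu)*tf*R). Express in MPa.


Step 1: Compute numerator: Es * ts^2 = 170 * 527^2 = 47213930 (GPa*um^2)
Step 2: Compute denominator (R in um): 6*(1-nu)*tf*R = 6*0.72*4.3*31e6 = 575856000.0 (um^2)
Step 3: sigma (GPa) = 47213930 / 575856000.0 = 8.1989e-02 GPa
Step 4: Convert to MPa (x1000): sigma = 82.0 MPa


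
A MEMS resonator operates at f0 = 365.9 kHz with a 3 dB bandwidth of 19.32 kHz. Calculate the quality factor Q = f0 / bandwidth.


Step 1: Q = f0 / bandwidth
Step 2: Q = 365.9 / 19.32
Q = 18.9


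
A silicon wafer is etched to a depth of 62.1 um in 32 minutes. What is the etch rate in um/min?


Step 1: Etch rate = depth / time
Step 2: rate = 62.1 / 32
rate = 1.941 um/min


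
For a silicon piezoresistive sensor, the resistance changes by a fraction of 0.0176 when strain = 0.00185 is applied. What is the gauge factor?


Step 1: Identify values.
dR/R = 0.0176, strain = 0.00185
Step 2: GF = (dR/R) / strain = 0.0176 / 0.00185
GF = 9.5


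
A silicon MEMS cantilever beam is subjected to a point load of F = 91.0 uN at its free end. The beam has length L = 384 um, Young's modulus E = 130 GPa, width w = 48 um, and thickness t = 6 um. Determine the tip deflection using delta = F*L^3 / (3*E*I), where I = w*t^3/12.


Step 1: Calculate the second moment of area.
I = w * t^3 / 12 = 48 * 6^3 / 12 = 864.0 um^4
Step 2: Convert E to consistent units (1 GPa = 1000 uN/um^2).
E = 130 GPa = 130000 uN/um^2
Step 3: Calculate tip deflection.
delta = F * L^3 / (3 * E * I)
delta = 91.0 * 384^3 / (3 * 130000 * 864.0)
delta = 15.2917 um


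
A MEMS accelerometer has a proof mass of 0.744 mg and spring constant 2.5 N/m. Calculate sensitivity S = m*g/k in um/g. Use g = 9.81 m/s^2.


Step 1: Convert mass: m = 0.744 mg = 7.44e-07 kg
Step 2: S = m * g / k = 7.44e-07 * 9.81 / 2.5
Step 3: S = 2.92e-06 m/g
Step 4: Convert to um/g: S = 2.919 um/g


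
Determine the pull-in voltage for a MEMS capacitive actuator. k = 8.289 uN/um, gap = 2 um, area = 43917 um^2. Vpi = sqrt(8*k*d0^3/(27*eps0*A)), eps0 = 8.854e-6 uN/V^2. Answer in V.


Step 1: Compute numerator: 8 * k * d0^3 = 8 * 8.289 * 2^3 = 530.496
Step 2: Compute denominator: 27 * eps0 * A = 27 * 8.854e-6 * 43917 = 10.49871
Step 3: Vpi = sqrt(530.496 / 10.49871)
Vpi = 7.11 V


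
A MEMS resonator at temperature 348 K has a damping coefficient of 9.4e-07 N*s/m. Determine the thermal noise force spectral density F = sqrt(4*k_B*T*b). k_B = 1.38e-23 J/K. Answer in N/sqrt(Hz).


Step 1: Compute 4 * k_B * T * b
= 4 * 1.38e-23 * 348 * 9.4e-07
= 1.8057e-26 N^2/Hz
Step 2: F_noise = sqrt(1.8057e-26)
F_noise = 1.34e-13 N/sqrt(Hz)


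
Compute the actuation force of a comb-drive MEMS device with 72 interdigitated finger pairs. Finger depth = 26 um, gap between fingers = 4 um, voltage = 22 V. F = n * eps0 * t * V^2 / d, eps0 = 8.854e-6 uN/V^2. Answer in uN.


Step 1: Parameters: n=72, eps0=8.854e-6 uN/V^2, t=26 um, V=22 V, d=4 um
Step 2: V^2 = 484
Step 3: F = 72 * 8.854e-6 * 26 * 484 / 4
F = 2.006 uN


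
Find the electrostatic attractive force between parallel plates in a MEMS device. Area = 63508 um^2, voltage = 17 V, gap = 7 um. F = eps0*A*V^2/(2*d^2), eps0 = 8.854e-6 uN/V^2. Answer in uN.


Step 1: Identify parameters.
eps0 = 8.854e-6 uN/V^2, A = 63508 um^2, V = 17 V, d = 7 um
Step 2: Compute V^2 = 17^2 = 289
Step 3: Compute d^2 = 7^2 = 49
Step 4: F = 0.5 * 8.854e-6 * 63508 * 289 / 49
F = 1.658 uN


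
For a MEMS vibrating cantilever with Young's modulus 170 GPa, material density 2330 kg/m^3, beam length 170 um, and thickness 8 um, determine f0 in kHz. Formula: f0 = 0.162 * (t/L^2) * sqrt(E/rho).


Step 1: Convert units to SI.
t_SI = 8e-6 m, L_SI = 170e-6 m
Step 2: Calculate sqrt(E/rho).
sqrt(170e9 / 2330) = 8541.74 m/s
Step 3: Compute f0.
f0 = 0.162 * 8e-6 / (170e-6)^2 * 8541.74 = 383048.3 Hz = 383.05 kHz


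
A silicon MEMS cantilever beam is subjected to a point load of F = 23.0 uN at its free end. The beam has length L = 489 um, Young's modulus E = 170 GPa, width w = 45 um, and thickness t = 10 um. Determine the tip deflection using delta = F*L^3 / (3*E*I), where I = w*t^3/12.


Step 1: Calculate the second moment of area.
I = w * t^3 / 12 = 45 * 10^3 / 12 = 3750.0 um^4
Step 2: Convert E to consistent units (1 GPa = 1000 uN/um^2).
E = 170 GPa = 170000 uN/um^2
Step 3: Calculate tip deflection.
delta = F * L^3 / (3 * E * I)
delta = 23.0 * 489^3 / (3 * 170000 * 3750.0)
delta = 1.4062 um


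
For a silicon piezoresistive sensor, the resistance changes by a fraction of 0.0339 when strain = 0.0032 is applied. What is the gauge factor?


Step 1: Identify values.
dR/R = 0.0339, strain = 0.0032
Step 2: GF = (dR/R) / strain = 0.0339 / 0.0032
GF = 10.6


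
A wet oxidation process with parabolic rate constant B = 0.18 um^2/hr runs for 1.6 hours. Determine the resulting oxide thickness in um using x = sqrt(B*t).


Step 1: Compute B*t = 0.18 * 1.6 = 0.288
Step 2: x = sqrt(0.288)
x = 0.537 um


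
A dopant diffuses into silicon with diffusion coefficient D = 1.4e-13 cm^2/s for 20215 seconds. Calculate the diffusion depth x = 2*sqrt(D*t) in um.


Step 1: Compute D*t = 1.4e-13 * 20215 = 2.8301e-09 cm^2
Step 2: sqrt(D*t) = 5.31987e-05 cm
Step 3: x = 2 * 5.31987e-05 cm = 1.063974e-04 cm
Step 4: Convert to um (1 cm = 1e4 um): x = 1.064 um


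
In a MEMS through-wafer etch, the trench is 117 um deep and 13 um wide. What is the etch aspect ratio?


Step 1: AR = depth / width
Step 2: AR = 117 / 13
AR = 9.0


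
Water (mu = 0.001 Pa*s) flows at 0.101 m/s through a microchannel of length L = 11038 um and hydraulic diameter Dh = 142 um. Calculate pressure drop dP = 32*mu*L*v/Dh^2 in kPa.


Step 1: Convert to SI: L = 11038e-6 m, Dh = 142e-6 m
Step 2: dP = 32 * 0.001 * 11038e-6 * 0.101 / (142e-6)^2
Step 3: dP = 1769.23 Pa
Step 4: Convert to kPa: dP = 1.77 kPa


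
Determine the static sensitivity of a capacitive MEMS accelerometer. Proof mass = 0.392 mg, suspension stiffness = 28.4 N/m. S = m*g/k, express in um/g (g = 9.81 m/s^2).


Step 1: Convert mass: m = 0.392 mg = 3.92e-07 kg
Step 2: S = m * g / k = 3.92e-07 * 9.81 / 28.4
Step 3: S = 1.35e-07 m/g
Step 4: Convert to um/g: S = 0.135 um/g
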